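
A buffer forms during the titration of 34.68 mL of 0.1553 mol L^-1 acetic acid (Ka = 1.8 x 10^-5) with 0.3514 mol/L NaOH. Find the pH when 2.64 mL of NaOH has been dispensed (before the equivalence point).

4.06

Initial n(CH3COOH) = 0.1553 x 0.03468 = 0.005386 mol.
n(NaOH) added = 0.3514 x 0.002640 = 0.0009277 mol, converting that many moles of CH3COOH to CH3COO-.
Remaining n(CH3COOH) = 0.004458 mol; n(CH3COO-) = 0.0009277 mol.
By Henderson-Hasselbalch, pH = pKa + log([A^-]/[HA]) = 4.74 + log(0.0009277/0.004458) = 4.74 + (-0.68) = 4.06.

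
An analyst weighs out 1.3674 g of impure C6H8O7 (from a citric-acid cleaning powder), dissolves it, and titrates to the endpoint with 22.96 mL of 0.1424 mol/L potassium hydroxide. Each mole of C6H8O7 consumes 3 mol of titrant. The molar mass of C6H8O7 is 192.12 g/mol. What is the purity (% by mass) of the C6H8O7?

n(KOH) = 0.1424 x 0.02296 = 0.003270 mol.
n(C6H8O7) = 0.003270 / 3 = 0.001090 mol.
mass of C6H8O7 = 0.001090 x 192.12 = 0.2094 g.
% purity = 0.2094 / 1.3674 x 100 = 15.3%.

15.3%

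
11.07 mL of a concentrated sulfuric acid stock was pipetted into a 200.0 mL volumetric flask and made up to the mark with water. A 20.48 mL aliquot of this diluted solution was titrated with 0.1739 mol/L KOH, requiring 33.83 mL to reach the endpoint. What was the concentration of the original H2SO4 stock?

n(KOH) = 0.1739 x 0.03383 = 0.005883 mol.
n(H2SO4) in the aliquot = 0.005883 x 1/2 = 0.002942 mol.
[diluted H2SO4] = 0.002942 / 0.02048 = 0.1436 M.
Dilution factor = 200.0/11.07 = 18.07, so [stock] = 0.1436 x 18.07 = 2.59 M.

2.59 M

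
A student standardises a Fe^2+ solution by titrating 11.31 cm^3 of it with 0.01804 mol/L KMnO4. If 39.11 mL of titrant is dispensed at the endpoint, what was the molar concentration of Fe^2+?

0.312 M

n(KMnO4) = 0.01804 x 0.03911 = 0.0007055 mol.
From the balanced equation, 1 mol KMnO4 reacts with 5 mol Fe^2+, so n(Fe^2+) = 0.0007055 x 5/1 = 0.003528 mol.
[Fe^2+] = 0.003528 / 0.01131 L = 0.312 M.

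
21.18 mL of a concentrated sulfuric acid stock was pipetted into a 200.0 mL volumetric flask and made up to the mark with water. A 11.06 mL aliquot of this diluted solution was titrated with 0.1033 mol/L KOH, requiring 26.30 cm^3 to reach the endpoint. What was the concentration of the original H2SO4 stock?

n(KOH) = 0.1033 x 0.02630 = 0.002717 mol.
n(H2SO4) in the aliquot = 0.002717 x 1/2 = 0.001358 mol.
[diluted H2SO4] = 0.001358 / 0.01106 = 0.1228 M.
Dilution factor = 200.0/21.18 = 9.443, so [stock] = 0.1228 x 9.443 = 1.16 M.

1.16 M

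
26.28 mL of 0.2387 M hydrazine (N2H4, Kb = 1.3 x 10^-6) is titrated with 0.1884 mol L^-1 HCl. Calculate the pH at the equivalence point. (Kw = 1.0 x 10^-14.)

n(N2H4) = 0.2387 x 0.02628 = 0.006273 mol; V(HCl) at equivalence = 0.006273/0.1884 = 0.03330 L.
At equivalence the base is fully converted to N2H5+; total volume = 0.05958 L, so [N2H5+] = 0.006273/0.05958 = 0.1053 M.
Ka(N2H5+) = Kw/Kb = 1.0e-14 / 1.3 x 10^-6 = 7.69e-9.
[H^+] = sqrt(Ka x [N2H5+]) = sqrt(7.69e-9 x 0.1053) = 2.85e-5 M.
pH = -log(2.85e-5) = 4.55.

4.55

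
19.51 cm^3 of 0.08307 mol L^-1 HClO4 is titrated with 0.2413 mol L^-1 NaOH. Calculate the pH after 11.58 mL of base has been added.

n(acid) = 0.08307 x 0.01951 = 0.001621 mol; n(NaOH) added = 0.2413 x 0.01158 = 0.002794 mol.
Base is in excess by 0.002794 - 0.001621 = 0.001174 mol in a total volume of 0.03109 L.
[OH^-] = 0.001174/0.03109 = 0.03775 M, so pOH = 1.42 and pH = 14.00 - 1.42 = 12.58.

12.58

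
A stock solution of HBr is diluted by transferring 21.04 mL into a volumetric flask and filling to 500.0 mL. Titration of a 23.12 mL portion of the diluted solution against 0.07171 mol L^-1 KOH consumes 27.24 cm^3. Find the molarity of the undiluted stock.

n(KOH) = 0.07171 x 0.02724 = 0.001953 mol.
n(HBr) in the aliquot = 0.001953 mol.
[diluted HBr] = 0.001953 / 0.02312 = 0.08449 M.
Dilution factor = 500.0/21.04 = 23.76, so [stock] = 0.08449 x 23.76 = 2.01 M.

2.01 M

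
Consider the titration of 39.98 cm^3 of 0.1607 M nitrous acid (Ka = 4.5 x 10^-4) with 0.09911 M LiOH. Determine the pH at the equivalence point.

n(HNO2) = 0.1607 x 0.03998 = 0.006425 mol; V(LiOH) at equivalence = 0.006425/0.09911 = 0.06482 L.
At equivalence all the acid is converted to NO2-; total volume = 0.03998 + 0.06482 = 0.1048 L, so [NO2-] = 0.006425/0.1048 = 0.06130 M.
Kb = Kw/Ka = 1.0e-14 / 4.5 x 10^-4 = 2.22e-11.
[OH^-] = sqrt(Kb x [NO2-]) = sqrt(2.22e-11 x 0.06130) = 1.17e-6 M.
pOH = 5.93, so pH = 14.00 - 5.93 = 8.07.

8.07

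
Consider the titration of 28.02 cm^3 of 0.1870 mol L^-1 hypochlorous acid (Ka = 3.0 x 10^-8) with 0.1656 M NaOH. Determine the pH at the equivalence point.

n(HClO) = 0.1870 x 0.02802 = 0.005240 mol; V(NaOH) at equivalence = 0.005240/0.1656 = 0.03164 L.
At equivalence all the acid is converted to ClO-; total volume = 0.02802 + 0.03164 = 0.05966 L, so [ClO-] = 0.005240/0.05966 = 0.08783 M.
Kb = Kw/Ka = 1.0e-14 / 3.0 x 10^-8 = 3.33e-7.
[OH^-] = sqrt(Kb x [ClO-]) = sqrt(3.33e-7 x 0.08783) = 0.000171 M.
pOH = 3.77, so pH = 14.00 - 3.77 = 10.23.

10.23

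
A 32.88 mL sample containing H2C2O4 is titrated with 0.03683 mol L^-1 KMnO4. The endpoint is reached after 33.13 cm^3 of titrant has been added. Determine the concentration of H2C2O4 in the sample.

n(KMnO4) = 0.03683 x 0.03313 = 0.001220 mol.
From the balanced equation, 2 mol KMnO4 reacts with 5 mol H2C2O4, so n(H2C2O4) = 0.001220 x 5/2 = 0.003050 mol.
[H2C2O4] = 0.003050 / 0.03288 L = 0.0928 M.

0.0928 M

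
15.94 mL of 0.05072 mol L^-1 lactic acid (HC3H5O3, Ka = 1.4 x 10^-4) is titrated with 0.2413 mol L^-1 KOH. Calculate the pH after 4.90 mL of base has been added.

n(acid) = 0.05072 x 0.01594 = 0.0008085 mol; n(KOH) added = 0.2413 x 0.004900 = 0.001182 mol.
Base is in excess by 0.001182 - 0.0008085 = 0.0003739 mol in a total volume of 0.02084 L.
[OH^-] = 0.0003739/0.02084 = 0.01794 M, so pOH = 1.75 and pH = 14.00 - 1.75 = 12.25.

12.25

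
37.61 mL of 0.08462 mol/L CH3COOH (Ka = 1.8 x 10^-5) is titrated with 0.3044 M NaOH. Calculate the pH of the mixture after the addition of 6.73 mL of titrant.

5.00

Initial n(CH3COOH) = 0.08462 x 0.03761 = 0.003183 mol.
n(NaOH) added = 0.3044 x 0.006730 = 0.002049 mol, converting that many moles of CH3COOH to CH3COO-.
Remaining n(CH3COOH) = 0.001134 mol; n(CH3COO-) = 0.002049 mol.
By Henderson-Hasselbalch, pH = pKa + log([A^-]/[HA]) = 4.74 + log(0.002049/0.001134) = 4.74 + (+0.26) = 5.00.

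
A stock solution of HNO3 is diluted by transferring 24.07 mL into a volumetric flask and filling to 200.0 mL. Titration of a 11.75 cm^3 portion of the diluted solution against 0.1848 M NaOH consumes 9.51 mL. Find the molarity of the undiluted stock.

n(NaOH) = 0.1848 x 0.009510 = 0.001757 mol.
n(HNO3) in the aliquot = 0.001757 mol.
[diluted HNO3] = 0.001757 / 0.01175 = 0.1496 M.
Dilution factor = 200.0/24.07 = 8.309, so [stock] = 0.1496 x 8.309 = 1.24 M.

1.24 M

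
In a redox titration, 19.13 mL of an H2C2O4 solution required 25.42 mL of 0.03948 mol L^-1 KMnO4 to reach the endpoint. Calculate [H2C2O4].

n(KMnO4) = 0.03948 x 0.02542 = 0.001004 mol.
From the balanced equation, 2 mol KMnO4 reacts with 5 mol H2C2O4, so n(H2C2O4) = 0.001004 x 5/2 = 0.002509 mol.
[H2C2O4] = 0.002509 / 0.01913 L = 0.131 M.

0.131 M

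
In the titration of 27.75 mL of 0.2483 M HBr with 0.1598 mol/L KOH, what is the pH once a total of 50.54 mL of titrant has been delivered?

12.18

n(acid) = 0.2483 x 0.02775 = 0.006890 mol; n(KOH) added = 0.1598 x 0.05054 = 0.008076 mol.
Base is in excess by 0.008076 - 0.006890 = 0.001186 mol in a total volume of 0.07829 L.
[OH^-] = 0.001186/0.07829 = 0.01515 M, so pOH = 1.82 and pH = 14.00 - 1.82 = 12.18.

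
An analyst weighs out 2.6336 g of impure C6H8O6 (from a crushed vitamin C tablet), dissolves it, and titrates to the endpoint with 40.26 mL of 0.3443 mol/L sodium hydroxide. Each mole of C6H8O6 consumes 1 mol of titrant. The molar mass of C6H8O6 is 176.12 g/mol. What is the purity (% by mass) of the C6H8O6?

n(NaOH) = 0.3443 x 0.04026 = 0.01386 mol.
n(C6H8O6) = 0.01386 / 1 = 0.01386 mol.
mass of C6H8O6 = 0.01386 x 176.12 = 2.441 g.
% purity = 2.441 / 2.6336 x 100 = 92.7%.

92.7%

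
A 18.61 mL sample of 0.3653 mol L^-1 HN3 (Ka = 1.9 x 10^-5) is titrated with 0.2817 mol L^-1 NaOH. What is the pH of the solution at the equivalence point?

8.96

n(HN3) = 0.3653 x 0.01861 = 0.006798 mol; V(NaOH) at equivalence = 0.006798/0.2817 = 0.02413 L.
At equivalence all the acid is converted to N3-; total volume = 0.01861 + 0.02413 = 0.04274 L, so [N3-] = 0.006798/0.04274 = 0.1590 M.
Kb = Kw/Ka = 1.0e-14 / 1.9 x 10^-5 = 5.26e-10.
[OH^-] = sqrt(Kb x [N3-]) = sqrt(5.26e-10 x 0.1590) = 9.15e-6 M.
pOH = 5.04, so pH = 14.00 - 5.04 = 8.96.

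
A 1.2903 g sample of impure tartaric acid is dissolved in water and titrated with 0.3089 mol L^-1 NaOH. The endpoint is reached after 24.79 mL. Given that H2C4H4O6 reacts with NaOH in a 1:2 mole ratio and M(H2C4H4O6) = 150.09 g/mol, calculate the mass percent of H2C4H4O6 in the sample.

n(NaOH) = 0.3089 x 0.02479 = 0.007658 mol.
n(H2C4H4O6) = 0.007658 / 2 = 0.003829 mol.
mass of H2C4H4O6 = 0.003829 x 150.09 = 0.5747 g.
% purity = 0.5747 / 1.2903 x 100 = 44.5%.

44.5%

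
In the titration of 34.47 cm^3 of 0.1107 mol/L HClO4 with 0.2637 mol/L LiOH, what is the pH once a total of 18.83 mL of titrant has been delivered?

n(acid) = 0.1107 x 0.03447 = 0.003816 mol; n(LiOH) added = 0.2637 x 0.01883 = 0.004965 mol.
Base is in excess by 0.004965 - 0.003816 = 0.001150 mol in a total volume of 0.05330 L.
[OH^-] = 0.001150/0.05330 = 0.02157 M, so pOH = 1.67 and pH = 14.00 - 1.67 = 12.33.

12.33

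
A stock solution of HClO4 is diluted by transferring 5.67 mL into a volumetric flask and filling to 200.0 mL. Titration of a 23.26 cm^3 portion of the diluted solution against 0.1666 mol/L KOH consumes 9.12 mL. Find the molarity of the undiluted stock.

n(KOH) = 0.1666 x 0.009120 = 0.001519 mol.
n(HClO4) in the aliquot = 0.001519 mol.
[diluted HClO4] = 0.001519 / 0.02326 = 0.06532 M.
Dilution factor = 200.0/5.670 = 35.27, so [stock] = 0.06532 x 35.27 = 2.30 M.

2.30 M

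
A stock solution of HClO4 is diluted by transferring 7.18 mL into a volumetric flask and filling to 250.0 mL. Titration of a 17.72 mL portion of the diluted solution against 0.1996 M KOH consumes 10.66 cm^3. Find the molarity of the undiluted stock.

4.18 M

n(KOH) = 0.1996 x 0.01066 = 0.002128 mol.
n(HClO4) in the aliquot = 0.002128 mol.
[diluted HClO4] = 0.002128 / 0.01772 = 0.1201 M.
Dilution factor = 250.0/7.180 = 34.82, so [stock] = 0.1201 x 34.82 = 4.18 M.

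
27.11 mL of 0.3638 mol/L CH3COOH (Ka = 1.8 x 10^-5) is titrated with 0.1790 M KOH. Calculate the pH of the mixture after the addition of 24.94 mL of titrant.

Initial n(CH3COOH) = 0.3638 x 0.02711 = 0.009863 mol.
n(KOH) added = 0.1790 x 0.02494 = 0.004464 mol, converting that many moles of CH3COOH to CH3COO-.
Remaining n(CH3COOH) = 0.005398 mol; n(CH3COO-) = 0.004464 mol.
By Henderson-Hasselbalch, pH = pKa + log([A^-]/[HA]) = 4.74 + log(0.004464/0.005398) = 4.74 + (-0.08) = 4.66.

4.66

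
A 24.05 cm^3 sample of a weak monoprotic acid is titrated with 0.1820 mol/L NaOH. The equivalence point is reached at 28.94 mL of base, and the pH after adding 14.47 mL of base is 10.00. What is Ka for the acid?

14.47 mL is half of the equivalence volume, so this is the half-equivalence point where [HA] = [A^-].
At half-equivalence pH = pKa, so pKa = 10.00.
Ka = 10^(-10.00) = 1.0 x 10^-10.

1.0 x 10^-10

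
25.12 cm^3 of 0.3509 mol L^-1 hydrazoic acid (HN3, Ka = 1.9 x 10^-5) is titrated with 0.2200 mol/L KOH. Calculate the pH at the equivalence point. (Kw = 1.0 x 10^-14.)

n(HN3) = 0.3509 x 0.02512 = 0.008815 mol; V(KOH) at equivalence = 0.008815/0.2200 = 0.04007 L.
At equivalence all the acid is converted to N3-; total volume = 0.02512 + 0.04007 = 0.06519 L, so [N3-] = 0.008815/0.06519 = 0.1352 M.
Kb = Kw/Ka = 1.0e-14 / 1.9 x 10^-5 = 5.26e-10.
[OH^-] = sqrt(Kb x [N3-]) = sqrt(5.26e-10 x 0.1352) = 8.44e-6 M.
pOH = 5.07, so pH = 14.00 - 5.07 = 8.93.

8.93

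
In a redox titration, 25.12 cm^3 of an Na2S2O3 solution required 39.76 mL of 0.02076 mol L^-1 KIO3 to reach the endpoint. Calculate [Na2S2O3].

0.197 M

n(KIO3) = 0.02076 x 0.03976 = 0.0008254 mol.
From the balanced equation, 1 mol KIO3 reacts with 6 mol Na2S2O3, so n(Na2S2O3) = 0.0008254 x 6/1 = 0.004953 mol.
[Na2S2O3] = 0.004953 / 0.02512 L = 0.197 M.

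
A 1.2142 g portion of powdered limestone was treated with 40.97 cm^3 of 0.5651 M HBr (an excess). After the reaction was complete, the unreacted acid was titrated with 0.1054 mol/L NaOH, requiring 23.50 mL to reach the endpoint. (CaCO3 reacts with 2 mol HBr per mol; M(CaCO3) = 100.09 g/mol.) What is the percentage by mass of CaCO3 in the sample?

Total n(HBr) added = 0.5651 x 0.04097 = 0.02315 mol.
n(NaOH) used = 0.1054 x 0.02350 = 0.002477 mol, which equals the excess n(HBr).
So n(HBr) consumed by the sample = 0.02315 - 0.002477 = 0.02068 mol.
n(CaCO3) = 0.02068 / 2 = 0.01034 mol.
mass CaCO3 = 0.01034 x 100.09 = 1.035 g, so %CaCO3 = 1.035/1.2142 x 100 = 85.2%.

85.2%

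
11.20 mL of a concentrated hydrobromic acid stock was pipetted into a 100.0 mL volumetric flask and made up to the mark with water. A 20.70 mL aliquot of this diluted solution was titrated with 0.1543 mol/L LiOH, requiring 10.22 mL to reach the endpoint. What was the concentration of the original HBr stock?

n(LiOH) = 0.1543 x 0.01022 = 0.001577 mol.
n(HBr) in the aliquot = 0.001577 mol.
[diluted HBr] = 0.001577 / 0.02070 = 0.07618 M.
Dilution factor = 100.0/11.20 = 8.929, so [stock] = 0.07618 x 8.929 = 0.680 M.

0.680 M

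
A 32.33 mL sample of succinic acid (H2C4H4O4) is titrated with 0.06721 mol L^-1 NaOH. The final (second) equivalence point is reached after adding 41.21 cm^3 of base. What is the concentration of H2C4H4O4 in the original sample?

n(NaOH) = 0.06721 x 0.04121 = 0.002770 mol.
At the final (second) equivalence point, 2 mol OH^- react per mol H2C4H4O4, so n(H2C4H4O4) = 0.002770 / 2 = 0.001385 mol.
[H2C4H4O4] = 0.001385 / 0.03233 L = 0.0428 M.

0.0428 M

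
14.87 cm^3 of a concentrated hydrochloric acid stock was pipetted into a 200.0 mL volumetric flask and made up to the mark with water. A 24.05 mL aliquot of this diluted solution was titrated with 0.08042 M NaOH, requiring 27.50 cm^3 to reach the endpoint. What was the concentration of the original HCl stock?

1.24 M

n(NaOH) = 0.08042 x 0.02750 = 0.002212 mol.
n(HCl) in the aliquot = 0.002212 mol.
[diluted HCl] = 0.002212 / 0.02405 = 0.09196 M.
Dilution factor = 200.0/14.87 = 13.45, so [stock] = 0.09196 x 13.45 = 1.24 M.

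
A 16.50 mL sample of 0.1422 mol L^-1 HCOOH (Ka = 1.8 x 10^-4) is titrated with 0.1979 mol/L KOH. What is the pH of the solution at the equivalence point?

8.33

n(HCOOH) = 0.1422 x 0.01650 = 0.002346 mol; V(KOH) at equivalence = 0.002346/0.1979 = 0.01186 L.
At equivalence all the acid is converted to HCOO-; total volume = 0.01650 + 0.01186 = 0.02836 L, so [HCOO-] = 0.002346/0.02836 = 0.08274 M.
Kb = Kw/Ka = 1.0e-14 / 1.8 x 10^-4 = 5.56e-11.
[OH^-] = sqrt(Kb x [HCOO-]) = sqrt(5.56e-11 x 0.08274) = 2.14e-6 M.
pOH = 5.67, so pH = 14.00 - 5.67 = 8.33.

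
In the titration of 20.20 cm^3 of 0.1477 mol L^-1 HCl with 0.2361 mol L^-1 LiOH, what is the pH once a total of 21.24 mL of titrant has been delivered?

12.69

n(acid) = 0.1477 x 0.02020 = 0.002984 mol; n(LiOH) added = 0.2361 x 0.02124 = 0.005015 mol.
Base is in excess by 0.005015 - 0.002984 = 0.002031 mol in a total volume of 0.04144 L.
[OH^-] = 0.002031/0.04144 = 0.04902 M, so pOH = 1.31 and pH = 14.00 - 1.31 = 12.69.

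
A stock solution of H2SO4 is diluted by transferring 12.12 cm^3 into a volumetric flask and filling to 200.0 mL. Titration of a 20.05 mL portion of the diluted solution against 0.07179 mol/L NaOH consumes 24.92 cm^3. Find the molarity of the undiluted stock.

0.736 M

n(NaOH) = 0.07179 x 0.02492 = 0.001789 mol.
n(H2SO4) in the aliquot = 0.001789 x 1/2 = 0.0008945 mol.
[diluted H2SO4] = 0.0008945 / 0.02005 = 0.04461 M.
Dilution factor = 200.0/12.12 = 16.50, so [stock] = 0.04461 x 16.50 = 0.736 M.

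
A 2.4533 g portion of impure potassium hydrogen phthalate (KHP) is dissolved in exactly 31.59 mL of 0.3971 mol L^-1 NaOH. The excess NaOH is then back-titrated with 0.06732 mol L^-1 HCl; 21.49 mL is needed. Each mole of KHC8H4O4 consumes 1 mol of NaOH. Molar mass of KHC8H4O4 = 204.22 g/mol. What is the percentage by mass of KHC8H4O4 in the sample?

92.4%

Total n(NaOH) added = 0.3971 x 0.03159 = 0.01254 mol.
n(HCl) used = 0.06732 x 0.02149 = 0.001447 mol, which equals the excess n(NaOH).
So n(NaOH) consumed by the sample = 0.01254 - 0.001447 = 0.01110 mol.
n(KHC8H4O4) = 0.01110 / 1 = 0.01110 mol.
mass KHC8H4O4 = 0.01110 x 204.22 = 2.266 g, so %KHC8H4O4 = 2.266/2.4533 x 100 = 92.4%.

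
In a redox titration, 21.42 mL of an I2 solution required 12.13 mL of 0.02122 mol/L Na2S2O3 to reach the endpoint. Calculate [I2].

0.00601 M

n(Na2S2O3) = 0.02122 x 0.01213 = 0.0002574 mol.
From the balanced equation, 2 mol Na2S2O3 reacts with 1 mol I2, so n(I2) = 0.0002574 x 1/2 = 0.0001287 mol.
[I2] = 0.0001287 / 0.02142 L = 0.00601 M.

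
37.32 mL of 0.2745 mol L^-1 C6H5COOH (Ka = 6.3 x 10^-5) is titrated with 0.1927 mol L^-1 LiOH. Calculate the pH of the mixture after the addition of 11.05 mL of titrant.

Initial n(C6H5COOH) = 0.2745 x 0.03732 = 0.01024 mol.
n(LiOH) added = 0.1927 x 0.01105 = 0.002129 mol, converting that many moles of C6H5COOH to C6H5COO-.
Remaining n(C6H5COOH) = 0.008115 mol; n(C6H5COO-) = 0.002129 mol.
By Henderson-Hasselbalch, pH = pKa + log([A^-]/[HA]) = 4.20 + log(0.002129/0.008115) = 4.20 + (-0.58) = 3.62.

3.62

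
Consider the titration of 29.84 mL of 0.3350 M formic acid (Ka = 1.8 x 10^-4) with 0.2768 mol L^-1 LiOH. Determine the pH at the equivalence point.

n(HCOOH) = 0.3350 x 0.02984 = 0.009996 mol; V(LiOH) at equivalence = 0.009996/0.2768 = 0.03611 L.
At equivalence all the acid is converted to HCOO-; total volume = 0.02984 + 0.03611 = 0.06595 L, so [HCOO-] = 0.009996/0.06595 = 0.1516 M.
Kb = Kw/Ka = 1.0e-14 / 1.8 x 10^-4 = 5.56e-11.
[OH^-] = sqrt(Kb x [HCOO-]) = sqrt(5.56e-11 x 0.1516) = 2.90e-6 M.
pOH = 5.54, so pH = 14.00 - 5.54 = 8.46.

8.46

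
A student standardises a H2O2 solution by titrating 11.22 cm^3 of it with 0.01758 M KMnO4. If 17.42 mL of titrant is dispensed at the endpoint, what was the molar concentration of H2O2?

0.0682 M

n(KMnO4) = 0.01758 x 0.01742 = 0.0003062 mol.
From the balanced equation, 2 mol KMnO4 reacts with 5 mol H2O2, so n(H2O2) = 0.0003062 x 5/2 = 0.0007656 mol.
[H2O2] = 0.0007656 / 0.01122 L = 0.0682 M.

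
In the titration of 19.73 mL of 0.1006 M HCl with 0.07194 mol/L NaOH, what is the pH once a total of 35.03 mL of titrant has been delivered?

11.99

n(acid) = 0.1006 x 0.01973 = 0.001985 mol; n(NaOH) added = 0.07194 x 0.03503 = 0.002520 mol.
Base is in excess by 0.002520 - 0.001985 = 0.0005352 mol in a total volume of 0.05476 L.
[OH^-] = 0.0005352/0.05476 = 0.009774 M, so pOH = 2.01 and pH = 14.00 - 2.01 = 11.99.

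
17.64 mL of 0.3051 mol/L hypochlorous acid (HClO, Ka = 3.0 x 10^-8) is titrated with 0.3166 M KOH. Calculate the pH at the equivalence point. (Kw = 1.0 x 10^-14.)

10.36

n(HClO) = 0.3051 x 0.01764 = 0.005382 mol; V(KOH) at equivalence = 0.005382/0.3166 = 0.01700 L.
At equivalence all the acid is converted to ClO-; total volume = 0.01764 + 0.01700 = 0.03464 L, so [ClO-] = 0.005382/0.03464 = 0.1554 M.
Kb = Kw/Ka = 1.0e-14 / 3.0 x 10^-8 = 3.33e-7.
[OH^-] = sqrt(Kb x [ClO-]) = sqrt(3.33e-7 x 0.1554) = 0.000228 M.
pOH = 3.64, so pH = 14.00 - 3.64 = 10.36.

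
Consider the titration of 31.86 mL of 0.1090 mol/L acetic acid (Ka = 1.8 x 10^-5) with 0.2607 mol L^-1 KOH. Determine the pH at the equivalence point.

n(CH3COOH) = 0.1090 x 0.03186 = 0.003473 mol; V(KOH) at equivalence = 0.003473/0.2607 = 0.01332 L.
At equivalence all the acid is converted to CH3COO-; total volume = 0.03186 + 0.01332 = 0.04518 L, so [CH3COO-] = 0.003473/0.04518 = 0.07686 M.
Kb = Kw/Ka = 1.0e-14 / 1.8 x 10^-5 = 5.56e-10.
[OH^-] = sqrt(Kb x [CH3COO-]) = sqrt(5.56e-10 x 0.07686) = 6.53e-6 M.
pOH = 5.18, so pH = 14.00 - 5.18 = 8.82.

8.82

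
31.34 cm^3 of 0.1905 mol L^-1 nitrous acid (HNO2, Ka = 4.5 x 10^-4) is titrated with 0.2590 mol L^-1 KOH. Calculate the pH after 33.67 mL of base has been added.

12.63

n(acid) = 0.1905 x 0.03134 = 0.005970 mol; n(KOH) added = 0.2590 x 0.03367 = 0.008721 mol.
Base is in excess by 0.008721 - 0.005970 = 0.002750 mol in a total volume of 0.06501 L.
[OH^-] = 0.002750/0.06501 = 0.04231 M, so pOH = 1.37 and pH = 14.00 - 1.37 = 12.63.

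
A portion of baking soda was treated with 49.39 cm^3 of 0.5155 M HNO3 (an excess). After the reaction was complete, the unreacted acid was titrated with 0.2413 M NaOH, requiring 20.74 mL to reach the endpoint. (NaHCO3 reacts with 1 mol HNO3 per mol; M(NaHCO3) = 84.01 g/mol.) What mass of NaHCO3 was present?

1.72 g

Total n(HNO3) added = 0.5155 x 0.04939 = 0.02546 mol.
n(NaOH) used = 0.2413 x 0.02074 = 0.005005 mol, which equals the excess n(HNO3).
So n(HNO3) consumed by the sample = 0.02546 - 0.005005 = 0.02046 mol.
n(NaHCO3) = 0.02046 / 1 = 0.02046 mol.
mass = 0.02046 mol x 84.01 g/mol = 1.72 g.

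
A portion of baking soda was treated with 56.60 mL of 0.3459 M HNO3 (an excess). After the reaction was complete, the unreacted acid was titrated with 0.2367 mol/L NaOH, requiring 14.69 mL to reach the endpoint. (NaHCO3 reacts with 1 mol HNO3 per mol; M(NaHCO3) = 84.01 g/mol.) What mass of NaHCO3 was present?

1.35 g

Total n(HNO3) added = 0.3459 x 0.05660 = 0.01958 mol.
n(NaOH) used = 0.2367 x 0.01469 = 0.003477 mol, which equals the excess n(HNO3).
So n(HNO3) consumed by the sample = 0.01958 - 0.003477 = 0.01610 mol.
n(NaHCO3) = 0.01610 / 1 = 0.01610 mol.
mass = 0.01610 mol x 84.01 g/mol = 1.35 g.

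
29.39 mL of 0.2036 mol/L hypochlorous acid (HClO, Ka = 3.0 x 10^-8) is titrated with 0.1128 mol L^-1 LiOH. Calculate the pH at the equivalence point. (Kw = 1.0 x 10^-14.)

n(HClO) = 0.2036 x 0.02939 = 0.005984 mol; V(LiOH) at equivalence = 0.005984/0.1128 = 0.05305 L.
At equivalence all the acid is converted to ClO-; total volume = 0.02939 + 0.05305 = 0.08244 L, so [ClO-] = 0.005984/0.08244 = 0.07259 M.
Kb = Kw/Ka = 1.0e-14 / 3.0 x 10^-8 = 3.33e-7.
[OH^-] = sqrt(Kb x [ClO-]) = sqrt(3.33e-7 x 0.07259) = 0.000156 M.
pOH = 3.81, so pH = 14.00 - 3.81 = 10.19.

10.19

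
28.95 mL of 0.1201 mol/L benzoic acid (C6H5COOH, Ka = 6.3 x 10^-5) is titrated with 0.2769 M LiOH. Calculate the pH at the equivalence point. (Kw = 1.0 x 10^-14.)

8.56

n(C6H5COOH) = 0.1201 x 0.02895 = 0.003477 mol; V(LiOH) at equivalence = 0.003477/0.2769 = 0.01256 L.
At equivalence all the acid is converted to C6H5COO-; total volume = 0.02895 + 0.01256 = 0.04151 L, so [C6H5COO-] = 0.003477/0.04151 = 0.08377 M.
Kb = Kw/Ka = 1.0e-14 / 6.3 x 10^-5 = 1.59e-10.
[OH^-] = sqrt(Kb x [C6H5COO-]) = sqrt(1.59e-10 x 0.08377) = 3.65e-6 M.
pOH = 5.44, so pH = 14.00 - 5.44 = 8.56.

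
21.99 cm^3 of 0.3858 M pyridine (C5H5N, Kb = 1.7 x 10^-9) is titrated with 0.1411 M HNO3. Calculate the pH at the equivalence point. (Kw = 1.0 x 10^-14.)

3.11

n(C5H5N) = 0.3858 x 0.02199 = 0.008484 mol; V(HNO3) at equivalence = 0.008484/0.1411 = 0.06013 L.
At equivalence the base is fully converted to C5H5NH+; total volume = 0.08212 L, so [C5H5NH+] = 0.008484/0.08212 = 0.1033 M.
Ka(C5H5NH+) = Kw/Kb = 1.0e-14 / 1.7 x 10^-9 = 5.88e-6.
[H^+] = sqrt(Ka x [C5H5NH+]) = sqrt(5.88e-6 x 0.1033) = 0.000780 M.
pH = -log(0.000780) = 3.11.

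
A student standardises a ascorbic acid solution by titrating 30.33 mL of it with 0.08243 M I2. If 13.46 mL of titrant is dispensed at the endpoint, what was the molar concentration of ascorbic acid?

n(I2) = 0.08243 x 0.01346 = 0.001110 mol.
From the balanced equation, 1 mol I2 reacts with 1 mol ascorbic acid, so n(ascorbic acid) = 0.001110 x 1/1 = 0.001110 mol.
[ascorbic acid] = 0.001110 / 0.03033 L = 0.0366 M.

0.0366 M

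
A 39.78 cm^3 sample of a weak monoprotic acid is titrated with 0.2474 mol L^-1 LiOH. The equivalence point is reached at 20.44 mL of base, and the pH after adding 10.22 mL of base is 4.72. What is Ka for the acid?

1.9 x 10^-5

10.22 mL is half of the equivalence volume, so this is the half-equivalence point where [HA] = [A^-].
At half-equivalence pH = pKa, so pKa = 4.72.
Ka = 10^(-4.72) = 1.9 x 10^-5.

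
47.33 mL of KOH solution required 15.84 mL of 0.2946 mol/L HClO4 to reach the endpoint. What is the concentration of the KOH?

0.0986 M

n(HClO4) delivered = 0.2946 x 0.01584 = 0.004666 mol.
For a 1:1 reaction, n(KOH) = 0.004666 mol.
[KOH] = 0.004666 mol / 0.04733 L = 0.0986 M.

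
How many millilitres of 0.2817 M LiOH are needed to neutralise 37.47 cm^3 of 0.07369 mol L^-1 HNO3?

9.80 mL

n(HNO3) = 0.07369 mol/L x 0.03747 L = 0.002761 mol.
At equivalence n(LiOH) = n(HNO3) = 0.002761 mol.
V(LiOH) = 0.002761 / 0.2817 = 0.009802 L = 9.80 mL.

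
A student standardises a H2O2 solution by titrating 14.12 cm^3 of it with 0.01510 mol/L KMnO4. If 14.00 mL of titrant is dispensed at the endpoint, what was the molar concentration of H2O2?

0.0374 M

n(KMnO4) = 0.01510 x 0.01400 = 0.0002114 mol.
From the balanced equation, 2 mol KMnO4 reacts with 5 mol H2O2, so n(H2O2) = 0.0002114 x 5/2 = 0.0005285 mol.
[H2O2] = 0.0005285 / 0.01412 L = 0.0374 M.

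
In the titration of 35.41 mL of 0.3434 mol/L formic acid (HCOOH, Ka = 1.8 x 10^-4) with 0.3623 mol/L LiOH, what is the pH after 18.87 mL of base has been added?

Initial n(HCOOH) = 0.3434 x 0.03541 = 0.01216 mol.
n(LiOH) added = 0.3623 x 0.01887 = 0.006837 mol, converting that many moles of HCOOH to HCOO-.
Remaining n(HCOOH) = 0.005323 mol; n(HCOO-) = 0.006837 mol.
By Henderson-Hasselbalch, pH = pKa + log([A^-]/[HA]) = 3.74 + log(0.006837/0.005323) = 3.74 + (+0.11) = 3.85.

3.85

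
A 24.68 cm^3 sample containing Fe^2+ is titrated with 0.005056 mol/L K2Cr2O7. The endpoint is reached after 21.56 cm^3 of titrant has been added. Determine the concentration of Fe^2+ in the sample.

n(K2Cr2O7) = 0.005056 x 0.02156 = 0.0001090 mol.
From the balanced equation, 1 mol K2Cr2O7 reacts with 6 mol Fe^2+, so n(Fe^2+) = 0.0001090 x 6/1 = 0.0006540 mol.
[Fe^2+] = 0.0006540 / 0.02468 L = 0.0265 M.

0.0265 M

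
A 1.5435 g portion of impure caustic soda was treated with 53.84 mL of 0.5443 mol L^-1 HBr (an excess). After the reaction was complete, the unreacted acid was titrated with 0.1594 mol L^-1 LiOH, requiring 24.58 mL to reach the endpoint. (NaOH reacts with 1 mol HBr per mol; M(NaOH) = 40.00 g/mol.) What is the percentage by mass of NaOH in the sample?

65.8%

Total n(HBr) added = 0.5443 x 0.05384 = 0.02931 mol.
n(LiOH) used = 0.1594 x 0.02458 = 0.003918 mol, which equals the excess n(HBr).
So n(HBr) consumed by the sample = 0.02931 - 0.003918 = 0.02539 mol.
n(NaOH) = 0.02539 / 1 = 0.02539 mol.
mass NaOH = 0.02539 x 40.00 = 1.015 g, so %NaOH = 1.015/1.5435 x 100 = 65.8%.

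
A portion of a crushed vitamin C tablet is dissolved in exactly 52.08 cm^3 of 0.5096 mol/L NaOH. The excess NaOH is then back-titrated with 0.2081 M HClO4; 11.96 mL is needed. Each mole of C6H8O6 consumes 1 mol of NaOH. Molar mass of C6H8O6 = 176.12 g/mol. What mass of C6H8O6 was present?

4.24 g

Total n(NaOH) added = 0.5096 x 0.05208 = 0.02654 mol.
n(HClO4) used = 0.2081 x 0.01196 = 0.002489 mol, which equals the excess n(NaOH).
So n(NaOH) consumed by the sample = 0.02654 - 0.002489 = 0.02405 mol.
n(C6H8O6) = 0.02405 / 1 = 0.02405 mol.
mass = 0.02405 mol x 176.12 g/mol = 4.24 g.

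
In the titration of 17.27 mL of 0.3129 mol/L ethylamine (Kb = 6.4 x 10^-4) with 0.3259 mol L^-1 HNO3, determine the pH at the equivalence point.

5.80

n(C2H5NH2) = 0.3129 x 0.01727 = 0.005404 mol; V(HNO3) at equivalence = 0.005404/0.3259 = 0.01658 L.
At equivalence the base is fully converted to C2H5NH3+; total volume = 0.03385 L, so [C2H5NH3+] = 0.005404/0.03385 = 0.1596 M.
Ka(C2H5NH3+) = Kw/Kb = 1.0e-14 / 6.4 x 10^-4 = 1.56e-11.
[H^+] = sqrt(Ka x [C2H5NH3+]) = sqrt(1.56e-11 x 0.1596) = 1.58e-6 M.
pH = -log(1.58e-6) = 5.80.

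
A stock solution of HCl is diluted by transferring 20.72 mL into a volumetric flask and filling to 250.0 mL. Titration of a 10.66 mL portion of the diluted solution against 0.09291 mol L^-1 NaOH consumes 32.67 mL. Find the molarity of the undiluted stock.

3.44 M

n(NaOH) = 0.09291 x 0.03267 = 0.003035 mol.
n(HCl) in the aliquot = 0.003035 mol.
[diluted HCl] = 0.003035 / 0.01066 = 0.2847 M.
Dilution factor = 250.0/20.72 = 12.07, so [stock] = 0.2847 x 12.07 = 3.44 M.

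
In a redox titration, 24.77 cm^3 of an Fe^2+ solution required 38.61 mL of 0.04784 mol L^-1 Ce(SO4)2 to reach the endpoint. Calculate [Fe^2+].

0.0746 M

n(Ce(SO4)2) = 0.04784 x 0.03861 = 0.001847 mol.
From the balanced equation, 1 mol Ce(SO4)2 reacts with 1 mol Fe^2+, so n(Fe^2+) = 0.001847 x 1/1 = 0.001847 mol.
[Fe^2+] = 0.001847 / 0.02477 L = 0.0746 M.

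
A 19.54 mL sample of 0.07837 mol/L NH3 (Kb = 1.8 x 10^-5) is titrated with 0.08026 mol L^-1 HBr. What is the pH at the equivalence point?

5.33

n(NH3) = 0.07837 x 0.01954 = 0.001531 mol; V(HBr) at equivalence = 0.001531/0.08026 = 0.01908 L.
At equivalence the base is fully converted to NH4+; total volume = 0.03862 L, so [NH4+] = 0.001531/0.03862 = 0.03965 M.
Ka(NH4+) = Kw/Kb = 1.0e-14 / 1.8 x 10^-5 = 5.56e-10.
[H^+] = sqrt(Ka x [NH4+]) = sqrt(5.56e-10 x 0.03965) = 4.69e-6 M.
pH = -log(4.69e-6) = 5.33.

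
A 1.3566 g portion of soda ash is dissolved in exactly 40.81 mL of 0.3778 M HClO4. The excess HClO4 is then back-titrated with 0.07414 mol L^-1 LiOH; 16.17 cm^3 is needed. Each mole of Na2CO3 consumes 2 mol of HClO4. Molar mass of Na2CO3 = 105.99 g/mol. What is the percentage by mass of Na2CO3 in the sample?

55.5%

Total n(HClO4) added = 0.3778 x 0.04081 = 0.01542 mol.
n(LiOH) used = 0.07414 x 0.01617 = 0.001199 mol, which equals the excess n(HClO4).
So n(HClO4) consumed by the sample = 0.01542 - 0.001199 = 0.01422 mol.
n(Na2CO3) = 0.01422 / 2 = 0.007110 mol.
mass Na2CO3 = 0.007110 x 105.99 = 0.7535 g, so %Na2CO3 = 0.7535/1.3566 x 100 = 55.5%.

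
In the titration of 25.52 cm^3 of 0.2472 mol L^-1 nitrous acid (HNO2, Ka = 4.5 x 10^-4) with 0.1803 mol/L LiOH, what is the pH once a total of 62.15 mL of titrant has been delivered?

n(acid) = 0.2472 x 0.02552 = 0.006309 mol; n(LiOH) added = 0.1803 x 0.06215 = 0.01121 mol.
Base is in excess by 0.01121 - 0.006309 = 0.004897 mol in a total volume of 0.08767 L.
[OH^-] = 0.004897/0.08767 = 0.05586 M, so pOH = 1.25 and pH = 14.00 - 1.25 = 12.75.

12.75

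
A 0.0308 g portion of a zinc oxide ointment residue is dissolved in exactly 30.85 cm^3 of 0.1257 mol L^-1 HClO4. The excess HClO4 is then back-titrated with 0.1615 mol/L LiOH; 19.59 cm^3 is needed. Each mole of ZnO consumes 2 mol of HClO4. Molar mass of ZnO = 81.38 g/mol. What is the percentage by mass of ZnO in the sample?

Total n(HClO4) added = 0.1257 x 0.03085 = 0.003878 mol.
n(LiOH) used = 0.1615 x 0.01959 = 0.003164 mol, which equals the excess n(HClO4).
So n(HClO4) consumed by the sample = 0.003878 - 0.003164 = 0.0007141 mol.
n(ZnO) = 0.0007141 / 2 = 0.0003570 mol.
mass ZnO = 0.0003570 x 81.38 = 0.02906 g, so %ZnO = 0.02906/0.0308 x 100 = 94.3%.

94.3%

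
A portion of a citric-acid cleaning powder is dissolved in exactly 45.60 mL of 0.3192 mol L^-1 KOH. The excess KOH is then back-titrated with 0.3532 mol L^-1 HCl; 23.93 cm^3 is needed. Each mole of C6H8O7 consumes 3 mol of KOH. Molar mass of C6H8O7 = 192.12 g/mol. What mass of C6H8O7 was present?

Total n(KOH) added = 0.3192 x 0.04560 = 0.01456 mol.
n(HCl) used = 0.3532 x 0.02393 = 0.008452 mol, which equals the excess n(KOH).
So n(KOH) consumed by the sample = 0.01456 - 0.008452 = 0.006103 mol.
n(C6H8O7) = 0.006103 / 3 = 0.002034 mol.
mass = 0.002034 mol x 192.12 g/mol = 0.391 g.

0.391 g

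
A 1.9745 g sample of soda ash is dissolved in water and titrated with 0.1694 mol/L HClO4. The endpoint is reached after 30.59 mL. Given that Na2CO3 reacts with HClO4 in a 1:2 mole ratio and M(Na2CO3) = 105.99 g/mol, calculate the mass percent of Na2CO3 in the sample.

n(HClO4) = 0.1694 x 0.03059 = 0.005182 mol.
n(Na2CO3) = 0.005182 / 2 = 0.002591 mol.
mass of Na2CO3 = 0.002591 x 105.99 = 0.2746 g.
% purity = 0.2746 / 1.9745 x 100 = 13.9%.

13.9%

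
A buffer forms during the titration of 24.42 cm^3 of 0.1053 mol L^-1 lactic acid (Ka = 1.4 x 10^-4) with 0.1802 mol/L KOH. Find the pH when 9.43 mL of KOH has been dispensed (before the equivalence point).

4.14

Initial n(HC3H5O3) = 0.1053 x 0.02442 = 0.002571 mol.
n(KOH) added = 0.1802 x 0.009430 = 0.001699 mol, converting that many moles of HC3H5O3 to C3H5O3-.
Remaining n(HC3H5O3) = 0.0008721 mol; n(C3H5O3-) = 0.001699 mol.
By Henderson-Hasselbalch, pH = pKa + log([A^-]/[HA]) = 3.85 + log(0.001699/0.0008721) = 3.85 + (+0.29) = 4.14.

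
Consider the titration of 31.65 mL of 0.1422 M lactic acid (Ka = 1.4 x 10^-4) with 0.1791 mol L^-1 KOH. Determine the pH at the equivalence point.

8.38

n(HC3H5O3) = 0.1422 x 0.03165 = 0.004501 mol; V(KOH) at equivalence = 0.004501/0.1791 = 0.02513 L.
At equivalence all the acid is converted to C3H5O3-; total volume = 0.03165 + 0.02513 = 0.05678 L, so [C3H5O3-] = 0.004501/0.05678 = 0.07927 M.
Kb = Kw/Ka = 1.0e-14 / 1.4 x 10^-4 = 7.14e-11.
[OH^-] = sqrt(Kb x [C3H5O3-]) = sqrt(7.14e-11 x 0.07927) = 2.38e-6 M.
pOH = 5.62, so pH = 14.00 - 5.62 = 8.38.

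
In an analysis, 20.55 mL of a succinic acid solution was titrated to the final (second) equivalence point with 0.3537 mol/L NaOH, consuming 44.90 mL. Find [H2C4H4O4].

0.386 M

n(NaOH) = 0.3537 x 0.04490 = 0.01588 mol.
At the final (second) equivalence point, 2 mol OH^- react per mol H2C4H4O4, so n(H2C4H4O4) = 0.01588 / 2 = 0.007941 mol.
[H2C4H4O4] = 0.007941 / 0.02055 L = 0.386 M.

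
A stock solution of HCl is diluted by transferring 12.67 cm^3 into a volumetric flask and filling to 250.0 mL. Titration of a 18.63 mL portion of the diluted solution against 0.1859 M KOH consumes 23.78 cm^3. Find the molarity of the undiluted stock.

n(KOH) = 0.1859 x 0.02378 = 0.004421 mol.
n(HCl) in the aliquot = 0.004421 mol.
[diluted HCl] = 0.004421 / 0.01863 = 0.2373 M.
Dilution factor = 250.0/12.67 = 19.73, so [stock] = 0.2373 x 19.73 = 4.68 M.

4.68 M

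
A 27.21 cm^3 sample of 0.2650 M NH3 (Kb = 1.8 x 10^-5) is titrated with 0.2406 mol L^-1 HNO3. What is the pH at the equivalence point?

5.08

n(NH3) = 0.2650 x 0.02721 = 0.007211 mol; V(HNO3) at equivalence = 0.007211/0.2406 = 0.02997 L.
At equivalence the base is fully converted to NH4+; total volume = 0.05718 L, so [NH4+] = 0.007211/0.05718 = 0.1261 M.
Ka(NH4+) = Kw/Kb = 1.0e-14 / 1.8 x 10^-5 = 5.56e-10.
[H^+] = sqrt(Ka x [NH4+]) = sqrt(5.56e-10 x 0.1261) = 8.37e-6 M.
pH = -log(8.37e-6) = 5.08.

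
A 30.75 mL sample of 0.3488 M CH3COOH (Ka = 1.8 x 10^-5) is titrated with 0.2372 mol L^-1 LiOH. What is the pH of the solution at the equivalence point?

n(CH3COOH) = 0.3488 x 0.03075 = 0.01073 mol; V(LiOH) at equivalence = 0.01073/0.2372 = 0.04522 L.
At equivalence all the acid is converted to CH3COO-; total volume = 0.03075 + 0.04522 = 0.07597 L, so [CH3COO-] = 0.01073/0.07597 = 0.1412 M.
Kb = Kw/Ka = 1.0e-14 / 1.8 x 10^-5 = 5.56e-10.
[OH^-] = sqrt(Kb x [CH3COO-]) = sqrt(5.56e-10 x 0.1412) = 8.86e-6 M.
pOH = 5.05, so pH = 14.00 - 5.05 = 8.95.

8.95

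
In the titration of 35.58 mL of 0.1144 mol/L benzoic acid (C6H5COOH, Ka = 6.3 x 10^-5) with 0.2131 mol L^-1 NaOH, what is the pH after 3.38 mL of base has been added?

Initial n(C6H5COOH) = 0.1144 x 0.03558 = 0.004070 mol.
n(NaOH) added = 0.2131 x 0.003380 = 0.0007203 mol, converting that many moles of C6H5COOH to C6H5COO-.
Remaining n(C6H5COOH) = 0.003350 mol; n(C6H5COO-) = 0.0007203 mol.
By Henderson-Hasselbalch, pH = pKa + log([A^-]/[HA]) = 4.20 + log(0.0007203/0.003350) = 4.20 + (-0.67) = 3.53.

3.53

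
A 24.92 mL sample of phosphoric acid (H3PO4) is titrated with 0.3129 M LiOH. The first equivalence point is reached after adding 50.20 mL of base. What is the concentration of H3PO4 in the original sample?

n(LiOH) = 0.3129 x 0.05020 = 0.01571 mol.
At the first equivalence point, 1 mol OH^- react per mol H3PO4, so n(H3PO4) = 0.01571 / 1 = 0.01571 mol.
[H3PO4] = 0.01571 / 0.02492 L = 0.630 M.

0.630 M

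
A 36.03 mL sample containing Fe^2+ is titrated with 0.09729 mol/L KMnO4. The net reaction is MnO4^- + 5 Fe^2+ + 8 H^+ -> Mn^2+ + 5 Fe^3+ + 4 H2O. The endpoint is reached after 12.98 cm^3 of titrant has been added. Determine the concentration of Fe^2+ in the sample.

0.175 M

n(KMnO4) = 0.09729 x 0.01298 = 0.001263 mol.
From the balanced equation, 1 mol KMnO4 reacts with 5 mol Fe^2+, so n(Fe^2+) = 0.001263 x 5/1 = 0.006314 mol.
[Fe^2+] = 0.006314 / 0.03603 L = 0.175 M.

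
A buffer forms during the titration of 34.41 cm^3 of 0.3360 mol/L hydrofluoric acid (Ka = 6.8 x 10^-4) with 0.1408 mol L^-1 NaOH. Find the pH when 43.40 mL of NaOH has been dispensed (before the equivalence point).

3.22

Initial n(HF) = 0.3360 x 0.03441 = 0.01156 mol.
n(NaOH) added = 0.1408 x 0.04340 = 0.006111 mol, converting that many moles of HF to F-.
Remaining n(HF) = 0.005451 mol; n(F-) = 0.006111 mol.
By Henderson-Hasselbalch, pH = pKa + log([A^-]/[HA]) = 3.17 + log(0.006111/0.005451) = 3.17 + (+0.05) = 3.22.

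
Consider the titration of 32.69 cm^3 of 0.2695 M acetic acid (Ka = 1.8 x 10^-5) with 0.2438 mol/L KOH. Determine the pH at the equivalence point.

8.93

n(CH3COOH) = 0.2695 x 0.03269 = 0.008810 mol; V(KOH) at equivalence = 0.008810/0.2438 = 0.03614 L.
At equivalence all the acid is converted to CH3COO-; total volume = 0.03269 + 0.03614 = 0.06883 L, so [CH3COO-] = 0.008810/0.06883 = 0.1280 M.
Kb = Kw/Ka = 1.0e-14 / 1.8 x 10^-5 = 5.56e-10.
[OH^-] = sqrt(Kb x [CH3COO-]) = sqrt(5.56e-10 x 0.1280) = 8.43e-6 M.
pOH = 5.07, so pH = 14.00 - 5.07 = 8.93.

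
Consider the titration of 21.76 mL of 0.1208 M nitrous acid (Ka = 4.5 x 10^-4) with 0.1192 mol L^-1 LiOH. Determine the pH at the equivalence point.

8.06

n(HNO2) = 0.1208 x 0.02176 = 0.002629 mol; V(LiOH) at equivalence = 0.002629/0.1192 = 0.02205 L.
At equivalence all the acid is converted to NO2-; total volume = 0.02176 + 0.02205 = 0.04381 L, so [NO2-] = 0.002629/0.04381 = 0.06000 M.
Kb = Kw/Ka = 1.0e-14 / 4.5 x 10^-4 = 2.22e-11.
[OH^-] = sqrt(Kb x [NO2-]) = sqrt(2.22e-11 x 0.06000) = 1.15e-6 M.
pOH = 5.94, so pH = 14.00 - 5.94 = 8.06.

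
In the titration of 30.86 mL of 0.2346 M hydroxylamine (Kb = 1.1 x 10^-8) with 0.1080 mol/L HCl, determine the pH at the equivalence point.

3.59

n(NH2OH) = 0.2346 x 0.03086 = 0.007240 mol; V(HCl) at equivalence = 0.007240/0.1080 = 0.06703 L.
At equivalence the base is fully converted to NH3OH+; total volume = 0.09789 L, so [NH3OH+] = 0.007240/0.09789 = 0.07395 M.
Ka(NH3OH+) = Kw/Kb = 1.0e-14 / 1.1 x 10^-8 = 9.09e-7.
[H^+] = sqrt(Ka x [NH3OH+]) = sqrt(9.09e-7 x 0.07395) = 0.000259 M.
pH = -log(0.000259) = 3.59.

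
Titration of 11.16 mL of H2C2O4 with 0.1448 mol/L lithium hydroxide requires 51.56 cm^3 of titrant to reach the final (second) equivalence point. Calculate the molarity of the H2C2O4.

n(LiOH) = 0.1448 x 0.05156 = 0.007466 mol.
At the final (second) equivalence point, 2 mol OH^- react per mol H2C2O4, so n(H2C2O4) = 0.007466 / 2 = 0.003733 mol.
[H2C2O4] = 0.003733 / 0.01116 L = 0.334 M.

0.334 M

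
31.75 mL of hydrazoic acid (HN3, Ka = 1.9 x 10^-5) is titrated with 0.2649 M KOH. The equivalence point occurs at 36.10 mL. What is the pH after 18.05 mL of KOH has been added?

18.05 mL is exactly half the equivalence volume (36.10/2), i.e. the half-equivalence point.
There, n(HA) = n(A^-), so pH = pKa = -log(1.9 x 10^-5) = 4.72.

4.72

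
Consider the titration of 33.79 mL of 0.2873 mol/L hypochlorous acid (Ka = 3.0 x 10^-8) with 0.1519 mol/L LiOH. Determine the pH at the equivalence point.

n(HClO) = 0.2873 x 0.03379 = 0.009708 mol; V(LiOH) at equivalence = 0.009708/0.1519 = 0.06391 L.
At equivalence all the acid is converted to ClO-; total volume = 0.03379 + 0.06391 = 0.09770 L, so [ClO-] = 0.009708/0.09770 = 0.09936 M.
Kb = Kw/Ka = 1.0e-14 / 3.0 x 10^-8 = 3.33e-7.
[OH^-] = sqrt(Kb x [ClO-]) = sqrt(3.33e-7 x 0.09936) = 0.000182 M.
pOH = 3.74, so pH = 14.00 - 3.74 = 10.26.

10.26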